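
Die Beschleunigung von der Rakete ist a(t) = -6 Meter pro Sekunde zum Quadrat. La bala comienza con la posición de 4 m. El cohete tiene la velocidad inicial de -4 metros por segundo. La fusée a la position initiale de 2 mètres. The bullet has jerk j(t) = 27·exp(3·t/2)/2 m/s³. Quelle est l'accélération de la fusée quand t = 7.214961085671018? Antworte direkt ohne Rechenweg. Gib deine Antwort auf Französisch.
L'accélération à t = 7.214961085671018 est a = -6.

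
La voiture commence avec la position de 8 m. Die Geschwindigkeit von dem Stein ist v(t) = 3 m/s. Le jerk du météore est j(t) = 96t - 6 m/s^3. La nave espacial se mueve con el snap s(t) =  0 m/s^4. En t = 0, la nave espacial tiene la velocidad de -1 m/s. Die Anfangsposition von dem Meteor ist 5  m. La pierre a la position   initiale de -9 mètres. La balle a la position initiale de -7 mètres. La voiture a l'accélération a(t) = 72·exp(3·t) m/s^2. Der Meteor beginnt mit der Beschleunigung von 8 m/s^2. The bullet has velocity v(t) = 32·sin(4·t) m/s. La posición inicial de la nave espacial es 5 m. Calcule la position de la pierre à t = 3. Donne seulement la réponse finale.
À t = 3, x = 0.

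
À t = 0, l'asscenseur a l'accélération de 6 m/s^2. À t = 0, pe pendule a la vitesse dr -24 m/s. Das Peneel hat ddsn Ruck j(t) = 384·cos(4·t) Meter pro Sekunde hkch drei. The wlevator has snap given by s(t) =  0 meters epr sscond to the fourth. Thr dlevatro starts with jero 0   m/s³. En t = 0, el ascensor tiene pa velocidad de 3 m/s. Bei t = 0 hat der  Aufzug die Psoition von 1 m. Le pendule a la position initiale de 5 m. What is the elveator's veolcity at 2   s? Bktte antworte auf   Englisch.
To find the answer, we compute 3 antiderivatives of s(t) = 0. The integral of snap, with j(0) = 0, gives jerk: j(t) = 0. The antiderivative of jerk is acceleration. Using a(0) = 6, we get a(t) = 6. The integral of acceleration, with v(0) = 3, gives velocity: v(t) = 6·t + 3. From the given velocity equation v(t) = 6·t + 3, we substitute t = 2 to get v = 15.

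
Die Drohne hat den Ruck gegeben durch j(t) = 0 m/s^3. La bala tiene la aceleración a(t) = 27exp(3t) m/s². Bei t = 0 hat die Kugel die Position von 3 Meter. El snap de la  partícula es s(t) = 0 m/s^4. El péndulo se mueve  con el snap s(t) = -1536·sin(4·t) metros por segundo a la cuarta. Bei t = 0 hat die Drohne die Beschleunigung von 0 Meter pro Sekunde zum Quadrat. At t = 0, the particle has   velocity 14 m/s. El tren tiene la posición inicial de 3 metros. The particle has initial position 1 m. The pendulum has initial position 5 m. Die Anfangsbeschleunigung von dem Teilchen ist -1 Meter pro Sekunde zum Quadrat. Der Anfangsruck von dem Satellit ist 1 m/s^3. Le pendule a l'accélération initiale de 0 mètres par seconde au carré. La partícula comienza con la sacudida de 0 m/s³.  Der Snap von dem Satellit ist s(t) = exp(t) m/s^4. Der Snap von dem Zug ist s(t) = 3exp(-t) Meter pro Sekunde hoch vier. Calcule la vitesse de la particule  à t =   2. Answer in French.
Nous devons intégrer notre équation du snap s(t) = 0 3 fois. En prenant ∫s(t)dt et en appliquant j(0) = 0, nous trouvons j(t) = 0. La primitive du jerk est l'accélération. En utilisant a(0) = -1, nous obtenons a(t) = -1. La primitive de l'accélération, avec v(0) = 14, donne la vitesse: v(t) = 14 - t. De l'équation de la vitesse v(t) = 14 - t, nous substituons t = 2 pour obtenir v = 12.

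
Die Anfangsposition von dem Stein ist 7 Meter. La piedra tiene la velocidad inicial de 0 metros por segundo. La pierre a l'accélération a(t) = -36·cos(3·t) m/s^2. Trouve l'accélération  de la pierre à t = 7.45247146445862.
De l'équation de l'accélération a(t) = -36·cos(3·t), nous substituons t = 7.45247146445862 pour obtenir a = 33.6121624794174.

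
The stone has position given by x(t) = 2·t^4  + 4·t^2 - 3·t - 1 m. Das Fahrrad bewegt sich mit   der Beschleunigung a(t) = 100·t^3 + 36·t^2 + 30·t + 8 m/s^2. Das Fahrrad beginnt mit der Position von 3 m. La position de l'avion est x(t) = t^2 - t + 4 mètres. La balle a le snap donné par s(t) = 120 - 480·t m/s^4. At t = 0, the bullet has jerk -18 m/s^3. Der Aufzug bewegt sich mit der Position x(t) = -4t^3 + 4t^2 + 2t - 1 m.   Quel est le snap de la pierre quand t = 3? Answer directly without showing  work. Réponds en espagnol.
El snap en t = 3 es s = 48.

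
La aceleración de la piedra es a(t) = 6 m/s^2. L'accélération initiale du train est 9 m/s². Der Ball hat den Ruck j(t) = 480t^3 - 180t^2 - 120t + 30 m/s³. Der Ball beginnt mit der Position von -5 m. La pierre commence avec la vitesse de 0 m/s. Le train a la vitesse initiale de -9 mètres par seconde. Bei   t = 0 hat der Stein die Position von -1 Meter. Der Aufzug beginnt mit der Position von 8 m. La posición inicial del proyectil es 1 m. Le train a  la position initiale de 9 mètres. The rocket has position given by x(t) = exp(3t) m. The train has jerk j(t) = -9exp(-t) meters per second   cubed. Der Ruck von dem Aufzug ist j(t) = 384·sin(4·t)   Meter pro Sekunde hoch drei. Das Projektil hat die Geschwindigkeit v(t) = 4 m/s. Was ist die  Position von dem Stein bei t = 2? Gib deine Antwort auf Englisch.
To solve this, we need to take 2 antiderivatives of our acceleration equation a(t) = 6. The integral of acceleration is velocity. Using v(0) = 0, we get v(t) = 6·t. The antiderivative of velocity is position. Using x(0) = -1, we get x(t) = 3·t^2 - 1. Using x(t) = 3·t^2 - 1 and substituting t = 2, we find x = 11.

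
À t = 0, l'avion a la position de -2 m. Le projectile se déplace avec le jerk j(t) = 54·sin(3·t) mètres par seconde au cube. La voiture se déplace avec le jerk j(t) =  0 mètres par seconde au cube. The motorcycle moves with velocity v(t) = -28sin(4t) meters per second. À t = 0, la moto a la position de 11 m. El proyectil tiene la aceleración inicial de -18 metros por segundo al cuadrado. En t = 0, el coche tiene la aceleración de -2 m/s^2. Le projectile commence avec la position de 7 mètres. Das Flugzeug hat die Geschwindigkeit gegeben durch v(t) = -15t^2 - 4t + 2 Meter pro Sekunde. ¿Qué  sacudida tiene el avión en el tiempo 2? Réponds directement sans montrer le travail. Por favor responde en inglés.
The answer is -30.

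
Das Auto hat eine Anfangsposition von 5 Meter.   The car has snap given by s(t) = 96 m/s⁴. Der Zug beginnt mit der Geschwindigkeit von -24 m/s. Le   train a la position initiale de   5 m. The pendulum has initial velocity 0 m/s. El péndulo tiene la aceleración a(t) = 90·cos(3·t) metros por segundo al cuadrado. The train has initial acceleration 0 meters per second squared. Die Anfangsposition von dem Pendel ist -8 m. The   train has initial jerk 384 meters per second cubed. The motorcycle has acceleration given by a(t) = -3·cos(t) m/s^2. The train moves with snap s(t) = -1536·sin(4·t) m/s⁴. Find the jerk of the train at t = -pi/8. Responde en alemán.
Wir müssen die Stammfunktion unserer Gleichung für den Snap s(t) = -1536·sin(4·t) 1-mal finden. Mit ∫s(t)dt und Anwendung von j(0) = 384, finden wir j(t) = 384·cos(4·t). Mit j(t) = 384·cos(4·t) und Einsetzen von t = -pi/8, finden wir j = 0.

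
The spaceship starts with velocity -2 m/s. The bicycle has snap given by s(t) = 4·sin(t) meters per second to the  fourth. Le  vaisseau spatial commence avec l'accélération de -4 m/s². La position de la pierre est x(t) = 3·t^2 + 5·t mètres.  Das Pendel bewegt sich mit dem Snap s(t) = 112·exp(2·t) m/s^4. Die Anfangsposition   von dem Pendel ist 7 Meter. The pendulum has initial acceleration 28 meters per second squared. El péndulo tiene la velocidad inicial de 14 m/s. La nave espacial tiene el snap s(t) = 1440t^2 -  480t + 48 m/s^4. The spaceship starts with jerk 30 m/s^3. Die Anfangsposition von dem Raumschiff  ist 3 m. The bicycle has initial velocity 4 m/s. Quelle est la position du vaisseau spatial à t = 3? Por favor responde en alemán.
Wir müssen unsere Gleichung für den Snap s(t) = 1440·t^2 - 480·t + 48 4-mal integrieren. Die Stammfunktion von dem Snap, mit j(0) = 30, ergibt den Ruck: j(t) = 480·t^3 - 240·t^2 + 48·t + 30. Durch Integration von dem Ruck und Verwendung der Anfangsbedingung a(0) = -4, erhalten wir a(t) = 120·t^4 - 80·t^3 + 24·t^2 + 30·t - 4. Das Integral von der Beschleunigung, mit v(0) = -2, ergibt die Geschwindigkeit: v(t) = 24·t^5 - 20·t^4 + 8·t^3 + 15·t^2 - 4·t - 2. Mit ∫v(t)dt und Anwendung von x(0) = 3, finden wir x(t) = 4·t^6 - 4·t^5 + 2·t^4 + 5·t^3 - 2·t^2 - 2·t + 3. Aus der Gleichung für die Position x(t) = 4·t^6 - 4·t^5 + 2·t^4 + 5·t^3 - 2·t^2 - 2·t + 3, setzen wir t = 3 ein und erhalten x = 2220.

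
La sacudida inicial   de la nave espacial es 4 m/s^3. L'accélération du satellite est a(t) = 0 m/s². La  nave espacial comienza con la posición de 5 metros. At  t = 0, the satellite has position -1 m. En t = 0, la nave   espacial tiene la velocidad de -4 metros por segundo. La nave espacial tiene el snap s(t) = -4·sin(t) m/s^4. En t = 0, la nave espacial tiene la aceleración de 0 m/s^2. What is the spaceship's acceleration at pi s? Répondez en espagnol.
Partiendo del snap s(t) = -4·sin(t), tomamos 2 integrales. La integral del snap, con j(0) = 4, da la sacudida: j(t) = 4·cos(t). Tomando ∫j(t)dt y aplicando a(0) = 0, encontramos a(t) = 4·sin(t). De la ecuación de la aceleración a(t) = 4·sin(t), sustituimos t = pi para obtener a = 0.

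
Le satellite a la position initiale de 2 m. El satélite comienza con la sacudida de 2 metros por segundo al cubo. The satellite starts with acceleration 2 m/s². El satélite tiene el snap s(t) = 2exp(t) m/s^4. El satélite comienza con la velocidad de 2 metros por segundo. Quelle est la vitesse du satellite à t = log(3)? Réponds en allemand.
Wir müssen unsere Gleichung für den Snap s(t) = 2·exp(t) 3-mal integrieren. Mit ∫s(t)dt und Anwendung von j(0) = 2, finden wir j(t) = 2·exp(t). Die Stammfunktion von dem Ruck, mit a(0) = 2, ergibt die Beschleunigung: a(t) = 2·exp(t). Das Integral von der Beschleunigung, mit v(0) = 2, ergibt die Geschwindigkeit: v(t) = 2·exp(t). Wir haben die Geschwindigkeit v(t) = 2·exp(t). Durch Einsetzen von t = log(3): v(log(3)) = 6.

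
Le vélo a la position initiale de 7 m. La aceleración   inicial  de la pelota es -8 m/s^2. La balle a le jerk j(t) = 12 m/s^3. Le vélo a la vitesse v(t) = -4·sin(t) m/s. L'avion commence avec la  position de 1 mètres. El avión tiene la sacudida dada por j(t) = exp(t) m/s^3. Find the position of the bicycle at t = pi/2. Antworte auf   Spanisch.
Partiendo de la velocidad v(t) = -4·sin(t), tomamos 1 integral. Tomando ∫v(t)dt y aplicando x(0) = 7, encontramos x(t) = 4·cos(t) + 3. Tenemos la posición x(t) = 4·cos(t) + 3. Sustituyendo t = pi/2: x(pi/2) = 3.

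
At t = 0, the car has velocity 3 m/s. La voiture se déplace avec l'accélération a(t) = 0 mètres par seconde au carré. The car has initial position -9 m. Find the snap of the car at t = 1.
We must differentiate our acceleration equation a(t) = 0 2 times. Taking d/dt of a(t), we find j(t) = 0. Differentiating jerk, we get snap: s(t) = 0. From the given snap equation s(t) = 0, we substitute t = 1 to get s = 0.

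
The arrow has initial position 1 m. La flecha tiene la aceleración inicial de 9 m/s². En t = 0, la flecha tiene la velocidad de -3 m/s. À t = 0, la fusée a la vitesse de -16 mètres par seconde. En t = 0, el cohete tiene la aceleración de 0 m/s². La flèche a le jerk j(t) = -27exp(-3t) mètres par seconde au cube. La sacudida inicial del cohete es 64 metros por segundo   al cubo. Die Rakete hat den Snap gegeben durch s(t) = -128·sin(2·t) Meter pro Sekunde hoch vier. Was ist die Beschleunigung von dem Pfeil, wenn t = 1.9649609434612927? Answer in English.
Starting from jerk j(t) = -27·exp(-3·t), we take 1 antiderivative. The antiderivative of jerk is acceleration. Using a(0) = 9, we get a(t) = 9·exp(-3·t). From the given acceleration equation a(t) = 9·exp(-3·t), we substitute t = 1.9649609434612927 to get a = 0.0247814905552235.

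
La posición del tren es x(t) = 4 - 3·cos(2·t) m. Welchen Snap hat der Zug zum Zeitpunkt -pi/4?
Um dies zu lösen, müssen wir 4 Ableitungen unserer Gleichung für die Position x(t) = 4 - 3·cos(2·t) nehmen. Die Ableitung von der Position ergibt die Geschwindigkeit: v(t) = 6·sin(2·t). Durch Ableiten von der Geschwindigkeit erhalten wir die Beschleunigung: a(t) = 12·cos(2·t). Mit d/dt von a(t) finden wir j(t) = -24·sin(2·t). Die Ableitung von dem Ruck ergibt den Snap: s(t) = -48·cos(2·t). Aus der Gleichung für den Snap s(t) = -48·cos(2·t), setzen wir t = -pi/4 ein und erhalten s = 0.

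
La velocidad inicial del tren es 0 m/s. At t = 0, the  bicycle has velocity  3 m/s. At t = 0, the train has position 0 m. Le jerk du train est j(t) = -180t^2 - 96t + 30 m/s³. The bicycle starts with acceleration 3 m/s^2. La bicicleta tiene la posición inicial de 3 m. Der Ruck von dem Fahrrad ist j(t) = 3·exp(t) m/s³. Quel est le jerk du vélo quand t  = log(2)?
En utilisant j(t) = 3·exp(t) et en substituant t = log(2), nous trouvons j = 6.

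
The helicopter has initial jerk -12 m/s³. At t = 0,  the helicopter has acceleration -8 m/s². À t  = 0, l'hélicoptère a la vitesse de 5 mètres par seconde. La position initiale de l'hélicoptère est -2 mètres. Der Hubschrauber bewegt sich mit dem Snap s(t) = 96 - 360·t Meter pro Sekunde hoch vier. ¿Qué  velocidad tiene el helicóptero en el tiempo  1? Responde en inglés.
We must find the integral of our snap equation s(t) = 96 - 360·t 3 times. The integral of snap is jerk. Using j(0) = -12, we get j(t) = -180·t^2 + 96·t - 12. The integral of jerk is acceleration. Using a(0) = -8, we get a(t) = -60·t^3 + 48·t^2 - 12·t - 8. Taking ∫a(t)dt and applying v(0) = 5, we find v(t) = -15·t^4 + 16·t^3 - 6·t^2 - 8·t + 5. We have velocity v(t) = -15·t^4 + 16·t^3 - 6·t^2 - 8·t + 5. Substituting t = 1: v(1) = -8.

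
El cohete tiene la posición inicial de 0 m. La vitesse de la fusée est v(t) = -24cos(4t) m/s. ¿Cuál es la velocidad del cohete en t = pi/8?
De la ecuación de la velocidad v(t) = -24·cos(4·t), sustituimos t = pi/8 para obtener v = 0.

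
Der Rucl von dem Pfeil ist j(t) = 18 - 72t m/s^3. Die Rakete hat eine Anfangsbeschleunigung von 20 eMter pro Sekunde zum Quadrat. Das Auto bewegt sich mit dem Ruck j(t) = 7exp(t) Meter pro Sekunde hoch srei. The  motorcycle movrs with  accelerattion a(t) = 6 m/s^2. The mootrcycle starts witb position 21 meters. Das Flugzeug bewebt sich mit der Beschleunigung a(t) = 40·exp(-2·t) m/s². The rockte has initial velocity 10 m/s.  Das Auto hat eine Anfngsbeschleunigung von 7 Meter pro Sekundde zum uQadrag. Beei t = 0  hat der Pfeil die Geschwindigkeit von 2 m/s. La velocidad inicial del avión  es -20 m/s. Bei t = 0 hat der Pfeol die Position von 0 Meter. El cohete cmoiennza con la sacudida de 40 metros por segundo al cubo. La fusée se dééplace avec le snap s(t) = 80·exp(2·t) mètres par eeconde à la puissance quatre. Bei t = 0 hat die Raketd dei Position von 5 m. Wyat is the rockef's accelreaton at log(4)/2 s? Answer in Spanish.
Para resolver esto, necesitamos tomar 2 antiderivadas de nuestra ecuación del snap s(t) = 80·exp(2·t). La antiderivada del snap, con j(0) = 40, da la sacudida: j(t) = 40·exp(2·t). La integral de la sacudida, con a(0) = 20, da la aceleración: a(t) = 20·exp(2·t). Usando a(t) = 20·exp(2·t) y sustituyendo t = log(4)/2, encontramos a = 80.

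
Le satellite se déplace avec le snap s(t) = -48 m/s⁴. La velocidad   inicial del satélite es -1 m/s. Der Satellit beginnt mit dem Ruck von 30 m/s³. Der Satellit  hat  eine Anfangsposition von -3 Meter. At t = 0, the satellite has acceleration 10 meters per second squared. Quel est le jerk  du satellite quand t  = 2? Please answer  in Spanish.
Partiendo del snap s(t) = -48, tomamos 1 antiderivada. Integrando el snap y usando la condición inicial j(0) = 30, obtenemos j(t) = 30 - 48·t. De la ecuación de la sacudida j(t) = 30 - 48·t, sustituimos t = 2 para obtener j = -66.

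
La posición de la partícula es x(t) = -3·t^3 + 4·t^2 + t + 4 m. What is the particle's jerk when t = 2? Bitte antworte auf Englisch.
Starting from position x(t) = -3·t^3 + 4·t^2 + t + 4, we take 3 derivatives. Differentiating position, we get velocity: v(t) = -9·t^2 + 8·t + 1. The derivative of velocity gives acceleration: a(t) = 8 - 18·t. The derivative of acceleration gives jerk: j(t) = -18. Using j(t) = -18 and substituting t = 2, we find j = -18.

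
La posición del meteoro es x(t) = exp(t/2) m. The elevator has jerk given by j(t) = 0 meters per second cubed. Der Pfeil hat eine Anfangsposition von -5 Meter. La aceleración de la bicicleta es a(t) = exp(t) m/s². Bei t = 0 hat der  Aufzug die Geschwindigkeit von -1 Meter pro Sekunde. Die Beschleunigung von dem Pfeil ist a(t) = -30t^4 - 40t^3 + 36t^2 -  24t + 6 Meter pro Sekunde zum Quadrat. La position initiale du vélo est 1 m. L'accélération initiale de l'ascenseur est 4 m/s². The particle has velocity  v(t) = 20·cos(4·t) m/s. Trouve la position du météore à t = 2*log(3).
Nous avons la position x(t) = exp(t/2). En substituant t = 2*log(3): x(2*log(3)) = 3.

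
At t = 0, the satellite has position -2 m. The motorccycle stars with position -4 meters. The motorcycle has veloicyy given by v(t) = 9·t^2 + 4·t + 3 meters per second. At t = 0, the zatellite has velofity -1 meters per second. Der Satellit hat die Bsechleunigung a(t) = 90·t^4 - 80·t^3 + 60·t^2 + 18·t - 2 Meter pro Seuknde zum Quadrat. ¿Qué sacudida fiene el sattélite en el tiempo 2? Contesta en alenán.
Ausgehend von der Beschleunigung a(t) = 90·t^4 - 80·t^3 + 60·t^2 + 18·t - 2, nehmen wir 1 Ableitung. Durch Ableiten von der Beschleunigung erhalten wir den Ruck: j(t) = 360·t^3 - 240·t^2 + 120·t + 18. Mit j(t) = 360·t^3 - 240·t^2 + 120·t + 18 und Einsetzen von t = 2, finden wir j = 2178.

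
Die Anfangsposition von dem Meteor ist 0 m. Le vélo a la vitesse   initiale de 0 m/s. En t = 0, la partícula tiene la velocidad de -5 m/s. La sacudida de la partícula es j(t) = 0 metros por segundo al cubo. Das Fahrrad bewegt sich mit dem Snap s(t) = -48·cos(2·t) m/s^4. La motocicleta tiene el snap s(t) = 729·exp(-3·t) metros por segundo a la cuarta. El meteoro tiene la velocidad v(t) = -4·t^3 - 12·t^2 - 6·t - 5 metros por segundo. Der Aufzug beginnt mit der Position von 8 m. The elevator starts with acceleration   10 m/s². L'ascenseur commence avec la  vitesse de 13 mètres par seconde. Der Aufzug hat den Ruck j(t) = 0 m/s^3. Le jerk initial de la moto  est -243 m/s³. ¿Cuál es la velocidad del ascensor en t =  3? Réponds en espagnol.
Necesitamos integrar nuestra ecuación de la sacudida j(t) = 0 2 veces. La integral de la sacudida, con a(0) = 10, da la aceleración: a(t) = 10. Tomando ∫a(t)dt y aplicando v(0) = 13, encontramos v(t) = 10·t + 13. Usando v(t) = 10·t + 13 y sustituyendo t = 3, encontramos v = 43.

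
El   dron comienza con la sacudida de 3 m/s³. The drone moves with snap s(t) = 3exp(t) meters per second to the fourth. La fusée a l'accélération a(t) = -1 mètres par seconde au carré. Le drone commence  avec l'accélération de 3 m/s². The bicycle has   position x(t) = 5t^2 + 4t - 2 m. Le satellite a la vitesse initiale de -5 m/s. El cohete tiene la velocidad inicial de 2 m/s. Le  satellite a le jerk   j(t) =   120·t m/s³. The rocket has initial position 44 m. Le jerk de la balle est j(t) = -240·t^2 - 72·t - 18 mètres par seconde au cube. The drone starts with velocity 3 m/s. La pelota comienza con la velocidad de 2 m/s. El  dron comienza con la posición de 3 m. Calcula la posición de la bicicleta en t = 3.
Usando x(t) = 5·t^2 + 4·t - 2 y sustituyendo t = 3, encontramos x = 55.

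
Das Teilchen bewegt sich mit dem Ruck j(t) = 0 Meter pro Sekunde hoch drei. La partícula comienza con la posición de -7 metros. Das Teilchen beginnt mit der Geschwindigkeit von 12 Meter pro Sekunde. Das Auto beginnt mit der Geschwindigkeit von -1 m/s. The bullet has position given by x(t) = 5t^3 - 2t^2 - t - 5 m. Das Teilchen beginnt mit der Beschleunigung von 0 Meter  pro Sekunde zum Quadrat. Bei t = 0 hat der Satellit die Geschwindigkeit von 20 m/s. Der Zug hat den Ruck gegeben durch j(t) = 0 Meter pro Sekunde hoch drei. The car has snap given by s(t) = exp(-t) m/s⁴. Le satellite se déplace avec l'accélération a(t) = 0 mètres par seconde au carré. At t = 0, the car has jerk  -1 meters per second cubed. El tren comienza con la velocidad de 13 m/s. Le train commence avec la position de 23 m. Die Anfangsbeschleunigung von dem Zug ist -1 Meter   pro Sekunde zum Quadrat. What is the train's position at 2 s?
To solve this, we need to take 3 antiderivatives of our jerk equation j(t) = 0. Taking ∫j(t)dt and applying a(0) = -1, we find a(t) = -1. Integrating acceleration and using the initial condition v(0) = 13, we get v(t) = 13 - t. Integrating velocity and using the initial condition x(0) = 23, we get x(t) = -t^2/2 + 13·t + 23. We have position x(t) = -t^2/2 + 13·t + 23. Substituting t = 2: x(2) = 47.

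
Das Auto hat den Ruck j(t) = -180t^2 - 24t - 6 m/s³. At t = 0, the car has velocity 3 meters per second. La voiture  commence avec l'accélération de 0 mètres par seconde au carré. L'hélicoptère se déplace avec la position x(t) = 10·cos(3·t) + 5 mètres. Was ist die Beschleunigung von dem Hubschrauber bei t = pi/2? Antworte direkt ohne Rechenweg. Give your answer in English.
At t = pi/2, a = 0.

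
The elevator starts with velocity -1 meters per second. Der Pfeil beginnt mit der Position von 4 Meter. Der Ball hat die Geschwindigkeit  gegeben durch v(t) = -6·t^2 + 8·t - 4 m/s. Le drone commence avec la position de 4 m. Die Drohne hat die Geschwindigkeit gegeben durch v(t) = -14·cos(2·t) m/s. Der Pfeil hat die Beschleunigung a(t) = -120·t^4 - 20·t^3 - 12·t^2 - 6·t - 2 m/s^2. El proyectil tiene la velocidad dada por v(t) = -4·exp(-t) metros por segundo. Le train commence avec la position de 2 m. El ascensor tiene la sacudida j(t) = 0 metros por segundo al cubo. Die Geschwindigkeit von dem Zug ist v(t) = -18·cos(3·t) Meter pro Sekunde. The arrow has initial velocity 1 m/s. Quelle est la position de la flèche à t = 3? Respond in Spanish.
Para resolver esto, necesitamos tomar 2 antiderivadas de nuestra ecuación de la aceleración a(t) = -120·t^4 - 20·t^3 - 12·t^2 - 6·t - 2. Tomando ∫a(t)dt y aplicando v(0) = 1, encontramos v(t) = -24·t^5 - 5·t^4 - 4·t^3 - 3·t^2 - 2·t + 1. Tomando ∫v(t)dt y aplicando x(0) = 4, encontramos x(t) = -4·t^6 - t^5 - t^4 - t^3 - t^2 + t + 4. De la ecuación de la posición x(t) = -4·t^6 - t^5 - t^4 - t^3 - t^2 + t + 4, sustituimos t = 3 para obtener x = -3269.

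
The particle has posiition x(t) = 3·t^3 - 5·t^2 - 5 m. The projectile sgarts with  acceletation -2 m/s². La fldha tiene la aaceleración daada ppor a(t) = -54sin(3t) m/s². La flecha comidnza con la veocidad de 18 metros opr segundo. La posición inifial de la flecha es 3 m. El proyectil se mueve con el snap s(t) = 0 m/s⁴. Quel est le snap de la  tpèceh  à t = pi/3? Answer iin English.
Starting from acceleration a(t) = -54·sin(3·t), we take 2 derivatives. The derivative of acceleration gives jerk: j(t) = -162·cos(3·t). Taking d/dt of j(t), we find s(t) = 486·sin(3·t). From the given snap equation s(t) = 486·sin(3·t), we substitute t = pi/3 to get s = 0.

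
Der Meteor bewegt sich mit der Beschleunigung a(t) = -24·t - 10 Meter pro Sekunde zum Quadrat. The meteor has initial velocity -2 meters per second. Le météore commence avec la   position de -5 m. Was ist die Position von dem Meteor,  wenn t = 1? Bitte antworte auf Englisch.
Starting from acceleration a(t) = -24·t - 10, we take 2 antiderivatives. The integral of acceleration, with v(0) = -2, gives velocity: v(t) = -12·t^2 - 10·t - 2. Integrating velocity and using the initial condition x(0) = -5, we get x(t) = -4·t^3 - 5·t^2 - 2·t - 5. From the given position equation x(t) = -4·t^3 - 5·t^2 - 2·t - 5, we substitute t = 1 to get x = -16.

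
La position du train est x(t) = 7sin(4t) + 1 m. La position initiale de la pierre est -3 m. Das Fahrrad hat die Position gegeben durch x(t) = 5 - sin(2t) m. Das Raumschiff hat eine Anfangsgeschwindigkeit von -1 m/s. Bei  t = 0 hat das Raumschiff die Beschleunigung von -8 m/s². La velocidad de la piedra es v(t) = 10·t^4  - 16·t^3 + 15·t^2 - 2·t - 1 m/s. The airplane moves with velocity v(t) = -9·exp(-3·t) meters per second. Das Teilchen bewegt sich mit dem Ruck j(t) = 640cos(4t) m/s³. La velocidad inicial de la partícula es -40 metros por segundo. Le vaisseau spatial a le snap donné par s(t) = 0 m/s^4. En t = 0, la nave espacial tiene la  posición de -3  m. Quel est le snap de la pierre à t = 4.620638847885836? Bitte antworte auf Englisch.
Starting from velocity v(t) = 10·t^4 - 16·t^3 + 15·t^2 - 2·t - 1, we take 3 derivatives. Taking d/dt of v(t), we find a(t) = 40·t^3 - 48·t^2 + 30·t - 2. Taking d/dt of a(t), we find j(t) = 120·t^2 - 96·t + 30. Differentiating jerk, we get snap: s(t) = 240·t - 96. We have snap s(t) = 240·t - 96. Substituting t = 4.620638847885836: s(4.620638847885836) = 1012.95332349260.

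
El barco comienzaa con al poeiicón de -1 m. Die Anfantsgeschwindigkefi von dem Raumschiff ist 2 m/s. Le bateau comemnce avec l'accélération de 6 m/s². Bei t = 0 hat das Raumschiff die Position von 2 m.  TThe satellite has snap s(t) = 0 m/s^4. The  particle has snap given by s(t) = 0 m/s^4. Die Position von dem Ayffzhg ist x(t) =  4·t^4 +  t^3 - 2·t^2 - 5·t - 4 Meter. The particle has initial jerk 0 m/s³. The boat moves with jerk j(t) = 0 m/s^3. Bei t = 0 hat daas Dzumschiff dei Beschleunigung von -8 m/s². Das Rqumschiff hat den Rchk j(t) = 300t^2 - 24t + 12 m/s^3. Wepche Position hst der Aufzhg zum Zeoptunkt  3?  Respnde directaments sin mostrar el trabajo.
Die Antwort ist 314.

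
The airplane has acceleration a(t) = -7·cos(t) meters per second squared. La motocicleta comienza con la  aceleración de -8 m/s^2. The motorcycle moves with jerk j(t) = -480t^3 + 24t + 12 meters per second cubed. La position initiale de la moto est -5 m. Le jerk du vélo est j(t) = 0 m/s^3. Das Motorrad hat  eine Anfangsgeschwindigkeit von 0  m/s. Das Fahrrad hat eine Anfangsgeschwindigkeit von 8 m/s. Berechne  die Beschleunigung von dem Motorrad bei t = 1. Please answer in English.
We must find the antiderivative of our jerk equation j(t) = -480·t^3 + 24·t + 12 1 time. The integral of jerk, with a(0) = -8, gives acceleration: a(t) = -120·t^4 + 12·t^2 + 12·t - 8. We have acceleration a(t) = -120·t^4 + 12·t^2 + 12·t - 8. Substituting t = 1: a(1) = -104.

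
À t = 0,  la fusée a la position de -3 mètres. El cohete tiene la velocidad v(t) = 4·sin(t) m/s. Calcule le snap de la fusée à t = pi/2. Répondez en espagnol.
Para resolver esto, necesitamos tomar 3 derivadas de nuestra ecuación de la velocidad v(t) = 4·sin(t). Derivando la velocidad, obtenemos la aceleración: a(t) = 4·cos(t). La derivada de la aceleración da la sacudida: j(t) = -4·sin(t). Derivando la sacudida, obtenemos el snap: s(t) = -4·cos(t). De la ecuación del snap s(t) = -4·cos(t), sustituimos t = pi/2 para obtener s = 0.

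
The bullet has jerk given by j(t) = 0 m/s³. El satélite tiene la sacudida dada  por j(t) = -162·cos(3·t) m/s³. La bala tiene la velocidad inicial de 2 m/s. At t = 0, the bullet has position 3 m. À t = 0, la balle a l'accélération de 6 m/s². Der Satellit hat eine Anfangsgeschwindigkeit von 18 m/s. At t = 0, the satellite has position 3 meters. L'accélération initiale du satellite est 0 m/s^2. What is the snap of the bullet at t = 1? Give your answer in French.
Pour résoudre ceci, nous devons prendre 1 dérivée de notre équation du jerk j(t) = 0. En dérivant le jerk, nous obtenons le snap: s(t) = 0. De l'équation du snap s(t) = 0, nous substituons t = 1 pour obtenir s = 0.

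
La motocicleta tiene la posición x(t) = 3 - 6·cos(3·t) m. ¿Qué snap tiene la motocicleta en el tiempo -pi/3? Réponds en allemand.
Ausgehend von der Position x(t) = 3 - 6·cos(3·t), nehmen wir 4 Ableitungen. Mit d/dt von x(t) finden wir v(t) = 18·sin(3·t). Durch Ableiten von der Geschwindigkeit erhalten wir die Beschleunigung: a(t) = 54·cos(3·t). Durch Ableiten von der Beschleunigung erhalten wir den Ruck: j(t) = -162·sin(3·t). Durch Ableiten von dem Ruck erhalten wir den Snap: s(t) = -486·cos(3·t). Mit s(t) = -486·cos(3·t) und Einsetzen von t = -pi/3, finden wir s = 486.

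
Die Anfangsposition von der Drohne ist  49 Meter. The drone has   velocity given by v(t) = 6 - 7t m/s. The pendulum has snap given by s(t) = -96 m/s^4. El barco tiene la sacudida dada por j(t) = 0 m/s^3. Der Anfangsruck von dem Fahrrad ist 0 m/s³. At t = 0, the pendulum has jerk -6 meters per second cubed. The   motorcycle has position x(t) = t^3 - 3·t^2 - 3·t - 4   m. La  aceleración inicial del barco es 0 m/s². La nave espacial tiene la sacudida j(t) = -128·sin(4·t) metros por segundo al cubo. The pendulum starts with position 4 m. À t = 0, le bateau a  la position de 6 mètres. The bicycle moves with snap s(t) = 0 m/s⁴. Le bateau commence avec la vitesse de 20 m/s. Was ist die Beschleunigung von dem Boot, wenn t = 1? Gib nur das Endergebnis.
Die Beschleunigung bei t = 1 ist a = 0.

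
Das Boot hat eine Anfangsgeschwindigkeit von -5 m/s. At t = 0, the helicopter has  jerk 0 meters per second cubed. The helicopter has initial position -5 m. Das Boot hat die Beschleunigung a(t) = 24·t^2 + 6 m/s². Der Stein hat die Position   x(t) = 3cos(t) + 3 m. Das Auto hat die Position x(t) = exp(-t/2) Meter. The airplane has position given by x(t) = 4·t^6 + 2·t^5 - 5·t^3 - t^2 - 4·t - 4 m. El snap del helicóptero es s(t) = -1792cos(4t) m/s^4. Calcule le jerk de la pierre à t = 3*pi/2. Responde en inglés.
We must differentiate our position equation x(t) = 3·cos(t) + 3 3 times. Taking d/dt of x(t), we find v(t) = -3·sin(t). The derivative of velocity gives acceleration: a(t) = -3·cos(t). Differentiating acceleration, we get jerk: j(t) = 3·sin(t). From the given jerk equation j(t) = 3·sin(t), we substitute t = 3*pi/2 to get j = -3.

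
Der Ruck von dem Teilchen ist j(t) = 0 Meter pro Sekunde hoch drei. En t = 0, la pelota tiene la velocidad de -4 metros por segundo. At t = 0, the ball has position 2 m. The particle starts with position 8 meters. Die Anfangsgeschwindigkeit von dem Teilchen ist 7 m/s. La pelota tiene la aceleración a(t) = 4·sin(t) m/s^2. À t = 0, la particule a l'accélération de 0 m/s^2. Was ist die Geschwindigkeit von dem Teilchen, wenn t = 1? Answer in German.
Wir müssen unsere Gleichung für den Ruck j(t) = 0 2-mal integrieren. Das Integral von dem Ruck, mit a(0) = 0, ergibt die Beschleunigung: a(t) = 0. Das Integral von der Beschleunigung ist die Geschwindigkeit. Mit v(0) = 7 erhalten wir v(t) = 7. Wir haben die Geschwindigkeit v(t) = 7. Durch Einsetzen von t = 1: v(1) = 7.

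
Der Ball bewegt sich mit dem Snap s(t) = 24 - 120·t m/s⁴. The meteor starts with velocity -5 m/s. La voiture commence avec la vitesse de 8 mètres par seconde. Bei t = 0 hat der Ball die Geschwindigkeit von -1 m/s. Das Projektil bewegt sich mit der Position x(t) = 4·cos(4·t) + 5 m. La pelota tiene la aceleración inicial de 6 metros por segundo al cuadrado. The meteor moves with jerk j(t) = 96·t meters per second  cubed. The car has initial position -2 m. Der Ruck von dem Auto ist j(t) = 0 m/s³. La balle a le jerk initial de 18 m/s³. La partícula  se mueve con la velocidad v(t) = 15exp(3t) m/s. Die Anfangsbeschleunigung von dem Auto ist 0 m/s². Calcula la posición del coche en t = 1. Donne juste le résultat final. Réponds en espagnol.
La respuesta es 6.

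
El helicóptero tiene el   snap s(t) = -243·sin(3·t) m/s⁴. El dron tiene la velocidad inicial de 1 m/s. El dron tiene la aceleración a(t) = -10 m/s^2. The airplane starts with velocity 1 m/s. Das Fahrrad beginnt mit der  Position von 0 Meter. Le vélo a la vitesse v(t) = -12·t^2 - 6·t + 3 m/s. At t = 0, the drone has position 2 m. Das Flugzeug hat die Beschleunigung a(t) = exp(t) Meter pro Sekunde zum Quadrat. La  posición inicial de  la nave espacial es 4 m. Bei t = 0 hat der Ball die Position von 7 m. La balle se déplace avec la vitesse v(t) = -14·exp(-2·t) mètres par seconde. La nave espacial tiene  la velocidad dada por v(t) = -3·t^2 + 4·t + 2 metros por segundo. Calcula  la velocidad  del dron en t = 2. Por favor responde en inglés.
Starting from acceleration a(t) = -10, we take 1 antiderivative. Integrating acceleration and using the initial condition v(0) = 1, we get v(t) = 1 - 10·t. From the given velocity equation v(t) = 1 - 10·t, we substitute t = 2 to get v = -19.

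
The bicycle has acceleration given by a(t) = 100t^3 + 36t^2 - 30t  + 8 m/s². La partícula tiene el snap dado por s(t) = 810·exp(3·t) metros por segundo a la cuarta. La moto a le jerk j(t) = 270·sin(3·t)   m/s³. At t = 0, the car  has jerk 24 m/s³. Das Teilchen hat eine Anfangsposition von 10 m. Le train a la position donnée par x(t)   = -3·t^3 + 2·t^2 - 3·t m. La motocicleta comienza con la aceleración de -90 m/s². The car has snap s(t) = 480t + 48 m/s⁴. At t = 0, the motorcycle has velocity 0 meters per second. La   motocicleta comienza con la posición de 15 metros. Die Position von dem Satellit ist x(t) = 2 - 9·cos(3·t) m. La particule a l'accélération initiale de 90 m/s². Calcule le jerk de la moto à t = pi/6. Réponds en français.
De l'équation du jerk j(t) = 270·sin(3·t), nous substituons t = pi/6 pour obtenir j = 270.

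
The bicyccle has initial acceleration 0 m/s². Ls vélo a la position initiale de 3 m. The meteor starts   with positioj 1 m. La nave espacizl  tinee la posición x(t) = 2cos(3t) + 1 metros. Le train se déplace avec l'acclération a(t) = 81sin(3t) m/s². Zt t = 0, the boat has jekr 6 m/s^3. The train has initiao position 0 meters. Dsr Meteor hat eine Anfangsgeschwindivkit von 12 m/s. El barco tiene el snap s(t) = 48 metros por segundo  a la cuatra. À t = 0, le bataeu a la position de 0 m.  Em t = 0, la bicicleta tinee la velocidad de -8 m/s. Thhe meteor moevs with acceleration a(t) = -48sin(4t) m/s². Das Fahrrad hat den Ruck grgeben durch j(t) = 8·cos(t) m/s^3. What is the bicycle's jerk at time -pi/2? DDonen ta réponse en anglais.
From the given jerk equation j(t) = 8·cos(t), we substitute t = -pi/2 to get j = 0.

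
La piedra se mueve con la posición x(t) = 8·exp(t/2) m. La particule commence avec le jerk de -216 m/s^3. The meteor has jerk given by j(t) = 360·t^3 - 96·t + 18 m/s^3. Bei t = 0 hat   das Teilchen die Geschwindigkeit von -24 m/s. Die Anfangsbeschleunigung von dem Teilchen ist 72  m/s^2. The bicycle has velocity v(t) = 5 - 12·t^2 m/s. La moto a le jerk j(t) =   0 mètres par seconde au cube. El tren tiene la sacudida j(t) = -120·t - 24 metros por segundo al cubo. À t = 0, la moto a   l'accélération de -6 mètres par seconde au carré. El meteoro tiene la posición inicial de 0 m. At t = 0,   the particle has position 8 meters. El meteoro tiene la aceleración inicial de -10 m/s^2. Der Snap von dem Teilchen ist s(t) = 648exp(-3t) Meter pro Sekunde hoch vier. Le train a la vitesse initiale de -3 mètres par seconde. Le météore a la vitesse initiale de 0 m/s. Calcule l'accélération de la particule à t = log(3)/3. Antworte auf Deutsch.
Wir müssen das Integral unserer Gleichung für den Snap s(t) = 648·exp(-3·t) 2-mal finden. Die Stammfunktion von dem Snap, mit j(0) = -216, ergibt den Ruck: j(t) = -216·exp(-3·t). Durch Integration von dem Ruck und Verwendung der Anfangsbedingung a(0) = 72, erhalten wir a(t) = 72·exp(-3·t). Wir haben die Beschleunigung a(t) = 72·exp(-3·t). Durch Einsetzen von t = log(3)/3: a(log(3)/3) = 24.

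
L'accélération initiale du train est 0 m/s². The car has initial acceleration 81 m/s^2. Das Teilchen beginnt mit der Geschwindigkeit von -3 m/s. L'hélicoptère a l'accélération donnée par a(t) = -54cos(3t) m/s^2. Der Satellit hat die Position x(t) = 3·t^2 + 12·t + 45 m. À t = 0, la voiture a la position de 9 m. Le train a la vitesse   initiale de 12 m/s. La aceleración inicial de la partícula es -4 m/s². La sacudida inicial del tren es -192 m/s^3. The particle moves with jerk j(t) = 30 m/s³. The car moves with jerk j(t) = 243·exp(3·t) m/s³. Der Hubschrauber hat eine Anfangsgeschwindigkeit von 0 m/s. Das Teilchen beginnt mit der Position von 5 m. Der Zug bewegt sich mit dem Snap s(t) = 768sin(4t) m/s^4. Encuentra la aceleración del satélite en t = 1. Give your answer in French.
Nous devons dériver notre équation de la position x(t) = 3·t^2 + 12·t + 45 2 fois. La dérivée de la position donne la vitesse: v(t) = 6·t + 12. La dérivée de la vitesse donne l'accélération: a(t) = 6. En utilisant a(t) = 6 et en substituant t = 1, nous trouvons a = 6.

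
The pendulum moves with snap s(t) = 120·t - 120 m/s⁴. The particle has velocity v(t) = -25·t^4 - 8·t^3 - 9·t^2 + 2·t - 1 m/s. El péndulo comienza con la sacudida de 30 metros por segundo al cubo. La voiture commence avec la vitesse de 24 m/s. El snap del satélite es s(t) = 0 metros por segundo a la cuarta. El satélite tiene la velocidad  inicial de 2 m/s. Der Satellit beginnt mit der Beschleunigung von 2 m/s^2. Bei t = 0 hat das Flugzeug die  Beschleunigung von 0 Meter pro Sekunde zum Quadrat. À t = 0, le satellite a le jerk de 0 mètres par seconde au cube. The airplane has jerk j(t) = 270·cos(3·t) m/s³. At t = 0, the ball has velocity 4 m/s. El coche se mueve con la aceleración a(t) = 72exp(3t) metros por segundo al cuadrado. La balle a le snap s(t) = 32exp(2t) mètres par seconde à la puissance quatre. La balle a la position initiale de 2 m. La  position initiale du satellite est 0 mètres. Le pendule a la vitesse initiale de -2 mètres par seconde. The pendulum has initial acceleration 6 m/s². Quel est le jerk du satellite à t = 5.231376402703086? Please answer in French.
Nous devons intégrer notre équation du snap s(t) = 0 1 fois. En intégrant le snap et en utilisant la condition initiale j(0) = 0, nous obtenons j(t) = 0. Nous avons le jerk j(t) = 0. En substituant t = 5.231376402703086: j(5.231376402703086) = 0.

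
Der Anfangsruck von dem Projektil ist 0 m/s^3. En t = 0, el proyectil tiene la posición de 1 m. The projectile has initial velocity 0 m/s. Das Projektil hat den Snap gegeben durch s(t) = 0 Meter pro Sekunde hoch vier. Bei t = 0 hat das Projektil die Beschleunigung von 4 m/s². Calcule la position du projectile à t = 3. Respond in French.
Nous devons trouver la primitive de notre équation du snap s(t) = 0 4 fois. L'intégrale du snap est le jerk. En utilisant j(0) = 0, nous obtenons j(t) = 0. En intégrant le jerk et en utilisant la condition initiale a(0) = 4, nous obtenons a(t) = 4. L'intégrale de l'accélération, avec v(0) = 0, donne la vitesse: v(t) = 4·t. La primitive de la vitesse, avec x(0) = 1, donne la position: x(t) = 2·t^2 + 1. En utilisant x(t) = 2·t^2 + 1 et en substituant t = 3, nous trouvons x = 19.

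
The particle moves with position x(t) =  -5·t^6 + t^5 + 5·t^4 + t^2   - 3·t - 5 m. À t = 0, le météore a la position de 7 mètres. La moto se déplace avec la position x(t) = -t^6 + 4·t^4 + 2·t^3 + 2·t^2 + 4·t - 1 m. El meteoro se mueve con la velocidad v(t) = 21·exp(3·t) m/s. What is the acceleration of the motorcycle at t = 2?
We must differentiate our position equation x(t) = -t^6 + 4·t^4 + 2·t^3 + 2·t^2 + 4·t - 1 2 times. Taking d/dt of x(t), we find v(t) = -6·t^5 + 16·t^3 + 6·t^2 + 4·t + 4. The derivative of velocity gives acceleration: a(t) = -30·t^4 + 48·t^2 + 12·t + 4. We have acceleration a(t) = -30·t^4 + 48·t^2 + 12·t + 4. Substituting t = 2: a(2) = -260.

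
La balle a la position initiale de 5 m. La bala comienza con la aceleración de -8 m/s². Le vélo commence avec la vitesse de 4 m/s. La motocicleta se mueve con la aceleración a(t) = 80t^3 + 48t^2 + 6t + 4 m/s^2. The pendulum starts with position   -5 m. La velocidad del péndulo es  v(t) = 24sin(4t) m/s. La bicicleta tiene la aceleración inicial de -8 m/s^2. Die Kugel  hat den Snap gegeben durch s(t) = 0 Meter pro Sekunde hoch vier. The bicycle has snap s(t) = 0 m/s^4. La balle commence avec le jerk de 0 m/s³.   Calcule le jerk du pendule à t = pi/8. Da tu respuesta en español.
Para resolver esto, necesitamos tomar 2 derivadas de nuestra ecuación de la velocidad v(t) = 24·sin(4·t). Tomando d/dt de v(t), encontramos a(t) = 96·cos(4·t). Tomando d/dt de a(t), encontramos j(t) = -384·sin(4·t). Tenemos la sacudida j(t) = -384·sin(4·t). Sustituyendo t = pi/8: j(pi/8) = -384.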